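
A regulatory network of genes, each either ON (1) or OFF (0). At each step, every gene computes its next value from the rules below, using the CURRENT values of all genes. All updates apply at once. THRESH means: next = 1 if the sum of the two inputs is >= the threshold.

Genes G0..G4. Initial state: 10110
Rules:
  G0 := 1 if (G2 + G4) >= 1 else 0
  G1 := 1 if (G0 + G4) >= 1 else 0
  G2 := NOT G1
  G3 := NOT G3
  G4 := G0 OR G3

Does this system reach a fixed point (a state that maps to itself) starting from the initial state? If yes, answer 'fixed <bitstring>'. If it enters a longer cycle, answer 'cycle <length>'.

Answer: cycle 2

Derivation:
Step 0: 10110
Step 1: G0=(1+0>=1)=1 G1=(1+0>=1)=1 G2=NOT G1=NOT 0=1 G3=NOT G3=NOT 1=0 G4=G0|G3=1|1=1 -> 11101
Step 2: G0=(1+1>=1)=1 G1=(1+1>=1)=1 G2=NOT G1=NOT 1=0 G3=NOT G3=NOT 0=1 G4=G0|G3=1|0=1 -> 11011
Step 3: G0=(0+1>=1)=1 G1=(1+1>=1)=1 G2=NOT G1=NOT 1=0 G3=NOT G3=NOT 1=0 G4=G0|G3=1|1=1 -> 11001
Step 4: G0=(0+1>=1)=1 G1=(1+1>=1)=1 G2=NOT G1=NOT 1=0 G3=NOT G3=NOT 0=1 G4=G0|G3=1|0=1 -> 11011
Cycle of length 2 starting at step 2 -> no fixed point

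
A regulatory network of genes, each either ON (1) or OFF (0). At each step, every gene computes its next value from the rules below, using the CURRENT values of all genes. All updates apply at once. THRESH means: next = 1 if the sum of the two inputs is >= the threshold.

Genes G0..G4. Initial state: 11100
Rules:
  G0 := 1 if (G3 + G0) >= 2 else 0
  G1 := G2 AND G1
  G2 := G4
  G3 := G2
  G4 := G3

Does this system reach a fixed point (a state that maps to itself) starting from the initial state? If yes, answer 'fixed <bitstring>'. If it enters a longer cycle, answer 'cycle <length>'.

Answer: cycle 3

Derivation:
Step 0: 11100
Step 1: G0=(0+1>=2)=0 G1=G2&G1=1&1=1 G2=G4=0 G3=G2=1 G4=G3=0 -> 01010
Step 2: G0=(1+0>=2)=0 G1=G2&G1=0&1=0 G2=G4=0 G3=G2=0 G4=G3=1 -> 00001
Step 3: G0=(0+0>=2)=0 G1=G2&G1=0&0=0 G2=G4=1 G3=G2=0 G4=G3=0 -> 00100
Step 4: G0=(0+0>=2)=0 G1=G2&G1=1&0=0 G2=G4=0 G3=G2=1 G4=G3=0 -> 00010
Step 5: G0=(1+0>=2)=0 G1=G2&G1=0&0=0 G2=G4=0 G3=G2=0 G4=G3=1 -> 00001
Cycle of length 3 starting at step 2 -> no fixed point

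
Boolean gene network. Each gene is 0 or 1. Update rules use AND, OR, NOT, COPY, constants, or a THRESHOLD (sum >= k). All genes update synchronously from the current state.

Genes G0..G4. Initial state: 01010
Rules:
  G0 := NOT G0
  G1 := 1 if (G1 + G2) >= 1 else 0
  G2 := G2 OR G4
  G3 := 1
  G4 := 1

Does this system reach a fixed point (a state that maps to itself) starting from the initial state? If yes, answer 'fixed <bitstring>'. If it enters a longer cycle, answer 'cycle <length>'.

Step 0: 01010
Step 1: G0=NOT G0=NOT 0=1 G1=(1+0>=1)=1 G2=G2|G4=0|0=0 G3=1(const) G4=1(const) -> 11011
Step 2: G0=NOT G0=NOT 1=0 G1=(1+0>=1)=1 G2=G2|G4=0|1=1 G3=1(const) G4=1(const) -> 01111
Step 3: G0=NOT G0=NOT 0=1 G1=(1+1>=1)=1 G2=G2|G4=1|1=1 G3=1(const) G4=1(const) -> 11111
Step 4: G0=NOT G0=NOT 1=0 G1=(1+1>=1)=1 G2=G2|G4=1|1=1 G3=1(const) G4=1(const) -> 01111
Cycle of length 2 starting at step 2 -> no fixed point

Answer: cycle 2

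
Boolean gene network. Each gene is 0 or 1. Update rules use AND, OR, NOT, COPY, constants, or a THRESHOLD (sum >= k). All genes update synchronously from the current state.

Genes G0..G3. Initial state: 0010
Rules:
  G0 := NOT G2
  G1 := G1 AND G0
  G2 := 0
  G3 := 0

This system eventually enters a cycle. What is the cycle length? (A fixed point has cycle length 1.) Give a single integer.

Step 0: 0010
Step 1: G0=NOT G2=NOT 1=0 G1=G1&G0=0&0=0 G2=0(const) G3=0(const) -> 0000
Step 2: G0=NOT G2=NOT 0=1 G1=G1&G0=0&0=0 G2=0(const) G3=0(const) -> 1000
Step 3: G0=NOT G2=NOT 0=1 G1=G1&G0=0&1=0 G2=0(const) G3=0(const) -> 1000
State from step 3 equals state from step 2 -> cycle length 1

Answer: 1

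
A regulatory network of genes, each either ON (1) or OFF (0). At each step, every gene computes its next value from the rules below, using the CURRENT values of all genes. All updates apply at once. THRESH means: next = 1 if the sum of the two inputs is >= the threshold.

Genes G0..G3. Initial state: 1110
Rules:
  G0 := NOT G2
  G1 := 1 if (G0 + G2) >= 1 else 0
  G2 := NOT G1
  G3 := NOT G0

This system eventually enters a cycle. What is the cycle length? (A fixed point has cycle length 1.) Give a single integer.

Step 0: 1110
Step 1: G0=NOT G2=NOT 1=0 G1=(1+1>=1)=1 G2=NOT G1=NOT 1=0 G3=NOT G0=NOT 1=0 -> 0100
Step 2: G0=NOT G2=NOT 0=1 G1=(0+0>=1)=0 G2=NOT G1=NOT 1=0 G3=NOT G0=NOT 0=1 -> 1001
Step 3: G0=NOT G2=NOT 0=1 G1=(1+0>=1)=1 G2=NOT G1=NOT 0=1 G3=NOT G0=NOT 1=0 -> 1110
State from step 3 equals state from step 0 -> cycle length 3

Answer: 3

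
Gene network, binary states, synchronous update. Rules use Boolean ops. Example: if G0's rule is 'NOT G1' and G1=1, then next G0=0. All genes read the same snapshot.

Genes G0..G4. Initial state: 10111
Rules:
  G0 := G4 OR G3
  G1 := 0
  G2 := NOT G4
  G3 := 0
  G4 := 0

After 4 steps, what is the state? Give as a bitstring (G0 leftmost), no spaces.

Step 1: G0=G4|G3=1|1=1 G1=0(const) G2=NOT G4=NOT 1=0 G3=0(const) G4=0(const) -> 10000
Step 2: G0=G4|G3=0|0=0 G1=0(const) G2=NOT G4=NOT 0=1 G3=0(const) G4=0(const) -> 00100
Step 3: G0=G4|G3=0|0=0 G1=0(const) G2=NOT G4=NOT 0=1 G3=0(const) G4=0(const) -> 00100
Step 4: G0=G4|G3=0|0=0 G1=0(const) G2=NOT G4=NOT 0=1 G3=0(const) G4=0(const) -> 00100

00100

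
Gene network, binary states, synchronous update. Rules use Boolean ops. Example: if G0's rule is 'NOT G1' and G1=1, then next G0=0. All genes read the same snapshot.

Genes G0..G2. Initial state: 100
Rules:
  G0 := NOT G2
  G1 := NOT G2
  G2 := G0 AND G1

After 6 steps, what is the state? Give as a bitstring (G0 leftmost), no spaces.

Step 1: G0=NOT G2=NOT 0=1 G1=NOT G2=NOT 0=1 G2=G0&G1=1&0=0 -> 110
Step 2: G0=NOT G2=NOT 0=1 G1=NOT G2=NOT 0=1 G2=G0&G1=1&1=1 -> 111
Step 3: G0=NOT G2=NOT 1=0 G1=NOT G2=NOT 1=0 G2=G0&G1=1&1=1 -> 001
Step 4: G0=NOT G2=NOT 1=0 G1=NOT G2=NOT 1=0 G2=G0&G1=0&0=0 -> 000
Step 5: G0=NOT G2=NOT 0=1 G1=NOT G2=NOT 0=1 G2=G0&G1=0&0=0 -> 110
Step 6: G0=NOT G2=NOT 0=1 G1=NOT G2=NOT 0=1 G2=G0&G1=1&1=1 -> 111

111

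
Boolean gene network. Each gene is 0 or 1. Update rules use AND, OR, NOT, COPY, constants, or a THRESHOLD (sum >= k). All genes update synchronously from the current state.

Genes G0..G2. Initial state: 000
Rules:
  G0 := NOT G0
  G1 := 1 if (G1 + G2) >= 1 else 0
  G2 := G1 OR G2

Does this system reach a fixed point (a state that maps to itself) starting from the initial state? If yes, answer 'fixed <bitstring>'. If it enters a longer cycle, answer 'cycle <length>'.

Answer: cycle 2

Derivation:
Step 0: 000
Step 1: G0=NOT G0=NOT 0=1 G1=(0+0>=1)=0 G2=G1|G2=0|0=0 -> 100
Step 2: G0=NOT G0=NOT 1=0 G1=(0+0>=1)=0 G2=G1|G2=0|0=0 -> 000
Cycle of length 2 starting at step 0 -> no fixed point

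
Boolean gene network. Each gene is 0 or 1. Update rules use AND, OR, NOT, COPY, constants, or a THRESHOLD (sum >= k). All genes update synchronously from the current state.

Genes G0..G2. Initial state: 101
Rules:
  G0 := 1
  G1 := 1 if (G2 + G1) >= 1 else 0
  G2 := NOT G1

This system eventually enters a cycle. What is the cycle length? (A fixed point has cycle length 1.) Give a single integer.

Step 0: 101
Step 1: G0=1(const) G1=(1+0>=1)=1 G2=NOT G1=NOT 0=1 -> 111
Step 2: G0=1(const) G1=(1+1>=1)=1 G2=NOT G1=NOT 1=0 -> 110
Step 3: G0=1(const) G1=(0+1>=1)=1 G2=NOT G1=NOT 1=0 -> 110
State from step 3 equals state from step 2 -> cycle length 1

Answer: 1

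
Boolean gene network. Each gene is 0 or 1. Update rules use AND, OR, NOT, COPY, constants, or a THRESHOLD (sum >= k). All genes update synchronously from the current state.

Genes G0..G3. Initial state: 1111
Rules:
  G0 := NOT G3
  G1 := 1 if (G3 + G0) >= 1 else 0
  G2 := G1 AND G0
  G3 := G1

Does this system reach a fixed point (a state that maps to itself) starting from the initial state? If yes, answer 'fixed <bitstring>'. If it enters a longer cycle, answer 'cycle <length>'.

Answer: fixed 0101

Derivation:
Step 0: 1111
Step 1: G0=NOT G3=NOT 1=0 G1=(1+1>=1)=1 G2=G1&G0=1&1=1 G3=G1=1 -> 0111
Step 2: G0=NOT G3=NOT 1=0 G1=(1+0>=1)=1 G2=G1&G0=1&0=0 G3=G1=1 -> 0101
Step 3: G0=NOT G3=NOT 1=0 G1=(1+0>=1)=1 G2=G1&G0=1&0=0 G3=G1=1 -> 0101
Fixed point reached at step 2: 0101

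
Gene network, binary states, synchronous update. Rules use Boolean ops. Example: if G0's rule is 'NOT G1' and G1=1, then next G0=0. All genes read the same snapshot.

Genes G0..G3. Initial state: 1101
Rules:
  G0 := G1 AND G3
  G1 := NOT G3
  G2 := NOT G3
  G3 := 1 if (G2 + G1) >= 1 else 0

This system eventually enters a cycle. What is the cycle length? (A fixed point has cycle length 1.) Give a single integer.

Step 0: 1101
Step 1: G0=G1&G3=1&1=1 G1=NOT G3=NOT 1=0 G2=NOT G3=NOT 1=0 G3=(0+1>=1)=1 -> 1001
Step 2: G0=G1&G3=0&1=0 G1=NOT G3=NOT 1=0 G2=NOT G3=NOT 1=0 G3=(0+0>=1)=0 -> 0000
Step 3: G0=G1&G3=0&0=0 G1=NOT G3=NOT 0=1 G2=NOT G3=NOT 0=1 G3=(0+0>=1)=0 -> 0110
Step 4: G0=G1&G3=1&0=0 G1=NOT G3=NOT 0=1 G2=NOT G3=NOT 0=1 G3=(1+1>=1)=1 -> 0111
Step 5: G0=G1&G3=1&1=1 G1=NOT G3=NOT 1=0 G2=NOT G3=NOT 1=0 G3=(1+1>=1)=1 -> 1001
State from step 5 equals state from step 1 -> cycle length 4

Answer: 4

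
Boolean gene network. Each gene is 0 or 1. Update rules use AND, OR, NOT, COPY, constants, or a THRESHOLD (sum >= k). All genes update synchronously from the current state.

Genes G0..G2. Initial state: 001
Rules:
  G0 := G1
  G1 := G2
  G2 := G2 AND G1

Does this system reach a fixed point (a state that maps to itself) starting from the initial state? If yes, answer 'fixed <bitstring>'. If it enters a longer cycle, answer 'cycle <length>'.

Step 0: 001
Step 1: G0=G1=0 G1=G2=1 G2=G2&G1=1&0=0 -> 010
Step 2: G0=G1=1 G1=G2=0 G2=G2&G1=0&1=0 -> 100
Step 3: G0=G1=0 G1=G2=0 G2=G2&G1=0&0=0 -> 000
Step 4: G0=G1=0 G1=G2=0 G2=G2&G1=0&0=0 -> 000
Fixed point reached at step 3: 000

Answer: fixed 000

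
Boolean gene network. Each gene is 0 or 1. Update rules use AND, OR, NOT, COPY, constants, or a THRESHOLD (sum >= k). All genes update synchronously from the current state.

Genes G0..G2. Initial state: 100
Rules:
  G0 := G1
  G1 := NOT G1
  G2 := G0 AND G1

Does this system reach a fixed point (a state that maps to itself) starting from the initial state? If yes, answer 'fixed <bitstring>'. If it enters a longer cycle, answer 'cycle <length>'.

Step 0: 100
Step 1: G0=G1=0 G1=NOT G1=NOT 0=1 G2=G0&G1=1&0=0 -> 010
Step 2: G0=G1=1 G1=NOT G1=NOT 1=0 G2=G0&G1=0&1=0 -> 100
Cycle of length 2 starting at step 0 -> no fixed point

Answer: cycle 2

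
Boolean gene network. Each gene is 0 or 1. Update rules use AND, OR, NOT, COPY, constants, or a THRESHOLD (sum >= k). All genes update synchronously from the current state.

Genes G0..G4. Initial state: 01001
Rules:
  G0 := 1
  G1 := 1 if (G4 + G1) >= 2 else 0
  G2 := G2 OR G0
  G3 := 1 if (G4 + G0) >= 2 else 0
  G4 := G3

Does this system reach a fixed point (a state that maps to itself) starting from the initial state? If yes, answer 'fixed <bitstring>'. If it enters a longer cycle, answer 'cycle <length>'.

Answer: fixed 10100

Derivation:
Step 0: 01001
Step 1: G0=1(const) G1=(1+1>=2)=1 G2=G2|G0=0|0=0 G3=(1+0>=2)=0 G4=G3=0 -> 11000
Step 2: G0=1(const) G1=(0+1>=2)=0 G2=G2|G0=0|1=1 G3=(0+1>=2)=0 G4=G3=0 -> 10100
Step 3: G0=1(const) G1=(0+0>=2)=0 G2=G2|G0=1|1=1 G3=(0+1>=2)=0 G4=G3=0 -> 10100
Fixed point reached at step 2: 10100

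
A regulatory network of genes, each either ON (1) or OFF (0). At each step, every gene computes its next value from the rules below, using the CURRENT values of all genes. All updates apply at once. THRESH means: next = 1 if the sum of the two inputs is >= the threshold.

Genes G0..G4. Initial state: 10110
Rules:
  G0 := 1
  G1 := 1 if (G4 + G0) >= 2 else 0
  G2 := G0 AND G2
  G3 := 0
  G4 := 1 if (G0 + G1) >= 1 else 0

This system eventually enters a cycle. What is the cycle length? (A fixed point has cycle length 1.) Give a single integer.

Step 0: 10110
Step 1: G0=1(const) G1=(0+1>=2)=0 G2=G0&G2=1&1=1 G3=0(const) G4=(1+0>=1)=1 -> 10101
Step 2: G0=1(const) G1=(1+1>=2)=1 G2=G0&G2=1&1=1 G3=0(const) G4=(1+0>=1)=1 -> 11101
Step 3: G0=1(const) G1=(1+1>=2)=1 G2=G0&G2=1&1=1 G3=0(const) G4=(1+1>=1)=1 -> 11101
State from step 3 equals state from step 2 -> cycle length 1

Answer: 1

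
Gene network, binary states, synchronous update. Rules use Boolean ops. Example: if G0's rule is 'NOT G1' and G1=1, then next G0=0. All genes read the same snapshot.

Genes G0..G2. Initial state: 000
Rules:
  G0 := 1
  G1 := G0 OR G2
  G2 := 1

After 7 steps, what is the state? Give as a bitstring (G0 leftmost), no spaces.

Step 1: G0=1(const) G1=G0|G2=0|0=0 G2=1(const) -> 101
Step 2: G0=1(const) G1=G0|G2=1|1=1 G2=1(const) -> 111
Step 3: G0=1(const) G1=G0|G2=1|1=1 G2=1(const) -> 111
Step 4: G0=1(const) G1=G0|G2=1|1=1 G2=1(const) -> 111
Step 5: G0=1(const) G1=G0|G2=1|1=1 G2=1(const) -> 111
Step 6: G0=1(const) G1=G0|G2=1|1=1 G2=1(const) -> 111
Step 7: G0=1(const) G1=G0|G2=1|1=1 G2=1(const) -> 111

111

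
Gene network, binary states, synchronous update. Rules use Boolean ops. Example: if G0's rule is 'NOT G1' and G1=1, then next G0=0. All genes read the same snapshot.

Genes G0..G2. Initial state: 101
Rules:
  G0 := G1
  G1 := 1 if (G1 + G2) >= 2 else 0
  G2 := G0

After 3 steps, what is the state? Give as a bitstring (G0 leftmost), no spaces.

Step 1: G0=G1=0 G1=(0+1>=2)=0 G2=G0=1 -> 001
Step 2: G0=G1=0 G1=(0+1>=2)=0 G2=G0=0 -> 000
Step 3: G0=G1=0 G1=(0+0>=2)=0 G2=G0=0 -> 000

000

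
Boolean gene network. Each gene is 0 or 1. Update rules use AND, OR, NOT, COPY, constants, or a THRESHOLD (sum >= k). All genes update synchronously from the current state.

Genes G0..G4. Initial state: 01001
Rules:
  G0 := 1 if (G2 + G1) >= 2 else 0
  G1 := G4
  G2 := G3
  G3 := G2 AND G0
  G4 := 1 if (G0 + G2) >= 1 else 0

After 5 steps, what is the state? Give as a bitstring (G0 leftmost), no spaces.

Step 1: G0=(0+1>=2)=0 G1=G4=1 G2=G3=0 G3=G2&G0=0&0=0 G4=(0+0>=1)=0 -> 01000
Step 2: G0=(0+1>=2)=0 G1=G4=0 G2=G3=0 G3=G2&G0=0&0=0 G4=(0+0>=1)=0 -> 00000
Step 3: G0=(0+0>=2)=0 G1=G4=0 G2=G3=0 G3=G2&G0=0&0=0 G4=(0+0>=1)=0 -> 00000
Step 4: G0=(0+0>=2)=0 G1=G4=0 G2=G3=0 G3=G2&G0=0&0=0 G4=(0+0>=1)=0 -> 00000
Step 5: G0=(0+0>=2)=0 G1=G4=0 G2=G3=0 G3=G2&G0=0&0=0 G4=(0+0>=1)=0 -> 00000

00000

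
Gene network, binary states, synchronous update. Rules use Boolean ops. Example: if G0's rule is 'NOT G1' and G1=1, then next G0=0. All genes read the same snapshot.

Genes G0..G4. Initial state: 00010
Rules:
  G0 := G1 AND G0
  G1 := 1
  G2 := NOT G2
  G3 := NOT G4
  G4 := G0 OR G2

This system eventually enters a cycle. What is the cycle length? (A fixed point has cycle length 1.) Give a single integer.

Answer: 2

Derivation:
Step 0: 00010
Step 1: G0=G1&G0=0&0=0 G1=1(const) G2=NOT G2=NOT 0=1 G3=NOT G4=NOT 0=1 G4=G0|G2=0|0=0 -> 01110
Step 2: G0=G1&G0=1&0=0 G1=1(const) G2=NOT G2=NOT 1=0 G3=NOT G4=NOT 0=1 G4=G0|G2=0|1=1 -> 01011
Step 3: G0=G1&G0=1&0=0 G1=1(const) G2=NOT G2=NOT 0=1 G3=NOT G4=NOT 1=0 G4=G0|G2=0|0=0 -> 01100
Step 4: G0=G1&G0=1&0=0 G1=1(const) G2=NOT G2=NOT 1=0 G3=NOT G4=NOT 0=1 G4=G0|G2=0|1=1 -> 01011
State from step 4 equals state from step 2 -> cycle length 2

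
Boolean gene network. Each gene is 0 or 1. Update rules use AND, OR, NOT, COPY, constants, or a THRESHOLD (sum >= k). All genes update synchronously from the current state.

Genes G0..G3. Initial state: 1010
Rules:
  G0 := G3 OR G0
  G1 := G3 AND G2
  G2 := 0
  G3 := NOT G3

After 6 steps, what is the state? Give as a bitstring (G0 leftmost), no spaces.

Step 1: G0=G3|G0=0|1=1 G1=G3&G2=0&1=0 G2=0(const) G3=NOT G3=NOT 0=1 -> 1001
Step 2: G0=G3|G0=1|1=1 G1=G3&G2=1&0=0 G2=0(const) G3=NOT G3=NOT 1=0 -> 1000
Step 3: G0=G3|G0=0|1=1 G1=G3&G2=0&0=0 G2=0(const) G3=NOT G3=NOT 0=1 -> 1001
Step 4: G0=G3|G0=1|1=1 G1=G3&G2=1&0=0 G2=0(const) G3=NOT G3=NOT 1=0 -> 1000
Step 5: G0=G3|G0=0|1=1 G1=G3&G2=0&0=0 G2=0(const) G3=NOT G3=NOT 0=1 -> 1001
Step 6: G0=G3|G0=1|1=1 G1=G3&G2=1&0=0 G2=0(const) G3=NOT G3=NOT 1=0 -> 1000

1000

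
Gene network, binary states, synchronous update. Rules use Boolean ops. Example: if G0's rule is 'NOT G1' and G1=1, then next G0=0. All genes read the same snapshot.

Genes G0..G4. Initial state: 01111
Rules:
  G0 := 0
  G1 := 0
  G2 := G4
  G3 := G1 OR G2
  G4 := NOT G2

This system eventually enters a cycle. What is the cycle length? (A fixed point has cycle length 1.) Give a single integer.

Answer: 4

Derivation:
Step 0: 01111
Step 1: G0=0(const) G1=0(const) G2=G4=1 G3=G1|G2=1|1=1 G4=NOT G2=NOT 1=0 -> 00110
Step 2: G0=0(const) G1=0(const) G2=G4=0 G3=G1|G2=0|1=1 G4=NOT G2=NOT 1=0 -> 00010
Step 3: G0=0(const) G1=0(const) G2=G4=0 G3=G1|G2=0|0=0 G4=NOT G2=NOT 0=1 -> 00001
Step 4: G0=0(const) G1=0(const) G2=G4=1 G3=G1|G2=0|0=0 G4=NOT G2=NOT 0=1 -> 00101
Step 5: G0=0(const) G1=0(const) G2=G4=1 G3=G1|G2=0|1=1 G4=NOT G2=NOT 1=0 -> 00110
State from step 5 equals state from step 1 -> cycle length 4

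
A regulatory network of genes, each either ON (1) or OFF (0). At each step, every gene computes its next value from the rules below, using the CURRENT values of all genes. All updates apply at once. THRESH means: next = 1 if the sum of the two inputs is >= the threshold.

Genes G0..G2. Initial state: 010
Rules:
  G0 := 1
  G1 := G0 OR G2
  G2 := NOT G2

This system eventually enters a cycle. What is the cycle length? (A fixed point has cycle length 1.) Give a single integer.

Answer: 2

Derivation:
Step 0: 010
Step 1: G0=1(const) G1=G0|G2=0|0=0 G2=NOT G2=NOT 0=1 -> 101
Step 2: G0=1(const) G1=G0|G2=1|1=1 G2=NOT G2=NOT 1=0 -> 110
Step 3: G0=1(const) G1=G0|G2=1|0=1 G2=NOT G2=NOT 0=1 -> 111
Step 4: G0=1(const) G1=G0|G2=1|1=1 G2=NOT G2=NOT 1=0 -> 110
State from step 4 equals state from step 2 -> cycle length 2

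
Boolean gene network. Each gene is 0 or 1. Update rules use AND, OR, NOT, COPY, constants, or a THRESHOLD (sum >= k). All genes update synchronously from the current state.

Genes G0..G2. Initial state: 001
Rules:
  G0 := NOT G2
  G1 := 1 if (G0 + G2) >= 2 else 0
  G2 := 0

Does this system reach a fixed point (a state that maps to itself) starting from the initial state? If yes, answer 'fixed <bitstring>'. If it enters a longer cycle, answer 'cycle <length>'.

Answer: fixed 100

Derivation:
Step 0: 001
Step 1: G0=NOT G2=NOT 1=0 G1=(0+1>=2)=0 G2=0(const) -> 000
Step 2: G0=NOT G2=NOT 0=1 G1=(0+0>=2)=0 G2=0(const) -> 100
Step 3: G0=NOT G2=NOT 0=1 G1=(1+0>=2)=0 G2=0(const) -> 100
Fixed point reached at step 2: 100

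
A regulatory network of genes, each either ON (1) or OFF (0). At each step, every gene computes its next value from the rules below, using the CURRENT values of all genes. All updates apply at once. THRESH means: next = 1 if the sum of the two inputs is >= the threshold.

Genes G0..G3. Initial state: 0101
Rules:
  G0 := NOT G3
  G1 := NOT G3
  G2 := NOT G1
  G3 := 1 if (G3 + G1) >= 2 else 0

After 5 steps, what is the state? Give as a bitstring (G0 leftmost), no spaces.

Step 1: G0=NOT G3=NOT 1=0 G1=NOT G3=NOT 1=0 G2=NOT G1=NOT 1=0 G3=(1+1>=2)=1 -> 0001
Step 2: G0=NOT G3=NOT 1=0 G1=NOT G3=NOT 1=0 G2=NOT G1=NOT 0=1 G3=(1+0>=2)=0 -> 0010
Step 3: G0=NOT G3=NOT 0=1 G1=NOT G3=NOT 0=1 G2=NOT G1=NOT 0=1 G3=(0+0>=2)=0 -> 1110
Step 4: G0=NOT G3=NOT 0=1 G1=NOT G3=NOT 0=1 G2=NOT G1=NOT 1=0 G3=(0+1>=2)=0 -> 1100
Step 5: G0=NOT G3=NOT 0=1 G1=NOT G3=NOT 0=1 G2=NOT G1=NOT 1=0 G3=(0+1>=2)=0 -> 1100

1100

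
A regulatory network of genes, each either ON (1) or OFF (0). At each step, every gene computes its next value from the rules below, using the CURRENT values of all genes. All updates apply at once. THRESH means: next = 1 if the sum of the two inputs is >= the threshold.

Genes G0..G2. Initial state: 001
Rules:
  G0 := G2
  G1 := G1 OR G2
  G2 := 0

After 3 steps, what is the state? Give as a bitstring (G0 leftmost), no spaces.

Step 1: G0=G2=1 G1=G1|G2=0|1=1 G2=0(const) -> 110
Step 2: G0=G2=0 G1=G1|G2=1|0=1 G2=0(const) -> 010
Step 3: G0=G2=0 G1=G1|G2=1|0=1 G2=0(const) -> 010

010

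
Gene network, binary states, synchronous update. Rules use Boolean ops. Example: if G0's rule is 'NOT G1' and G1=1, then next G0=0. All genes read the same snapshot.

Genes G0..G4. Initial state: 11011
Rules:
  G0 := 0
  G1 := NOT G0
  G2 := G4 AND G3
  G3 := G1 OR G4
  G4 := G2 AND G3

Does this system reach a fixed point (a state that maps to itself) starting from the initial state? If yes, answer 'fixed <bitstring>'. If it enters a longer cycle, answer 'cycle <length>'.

Answer: fixed 01010

Derivation:
Step 0: 11011
Step 1: G0=0(const) G1=NOT G0=NOT 1=0 G2=G4&G3=1&1=1 G3=G1|G4=1|1=1 G4=G2&G3=0&1=0 -> 00110
Step 2: G0=0(const) G1=NOT G0=NOT 0=1 G2=G4&G3=0&1=0 G3=G1|G4=0|0=0 G4=G2&G3=1&1=1 -> 01001
Step 3: G0=0(const) G1=NOT G0=NOT 0=1 G2=G4&G3=1&0=0 G3=G1|G4=1|1=1 G4=G2&G3=0&0=0 -> 01010
Step 4: G0=0(const) G1=NOT G0=NOT 0=1 G2=G4&G3=0&1=0 G3=G1|G4=1|0=1 G4=G2&G3=0&1=0 -> 01010
Fixed point reached at step 3: 01010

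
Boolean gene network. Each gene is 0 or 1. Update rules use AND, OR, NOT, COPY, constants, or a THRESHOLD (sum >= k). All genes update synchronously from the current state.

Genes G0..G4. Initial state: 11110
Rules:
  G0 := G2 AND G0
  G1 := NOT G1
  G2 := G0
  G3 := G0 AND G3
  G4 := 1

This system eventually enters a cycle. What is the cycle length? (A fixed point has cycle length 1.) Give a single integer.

Answer: 2

Derivation:
Step 0: 11110
Step 1: G0=G2&G0=1&1=1 G1=NOT G1=NOT 1=0 G2=G0=1 G3=G0&G3=1&1=1 G4=1(const) -> 10111
Step 2: G0=G2&G0=1&1=1 G1=NOT G1=NOT 0=1 G2=G0=1 G3=G0&G3=1&1=1 G4=1(const) -> 11111
Step 3: G0=G2&G0=1&1=1 G1=NOT G1=NOT 1=0 G2=G0=1 G3=G0&G3=1&1=1 G4=1(const) -> 10111
State from step 3 equals state from step 1 -> cycle length 2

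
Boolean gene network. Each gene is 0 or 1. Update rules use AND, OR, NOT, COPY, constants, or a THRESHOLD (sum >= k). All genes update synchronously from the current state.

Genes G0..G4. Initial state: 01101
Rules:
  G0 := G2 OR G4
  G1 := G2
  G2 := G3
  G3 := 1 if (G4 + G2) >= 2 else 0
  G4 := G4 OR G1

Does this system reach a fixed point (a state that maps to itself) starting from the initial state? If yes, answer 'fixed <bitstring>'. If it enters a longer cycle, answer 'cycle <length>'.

Answer: cycle 2

Derivation:
Step 0: 01101
Step 1: G0=G2|G4=1|1=1 G1=G2=1 G2=G3=0 G3=(1+1>=2)=1 G4=G4|G1=1|1=1 -> 11011
Step 2: G0=G2|G4=0|1=1 G1=G2=0 G2=G3=1 G3=(1+0>=2)=0 G4=G4|G1=1|1=1 -> 10101
Step 3: G0=G2|G4=1|1=1 G1=G2=1 G2=G3=0 G3=(1+1>=2)=1 G4=G4|G1=1|0=1 -> 11011
Cycle of length 2 starting at step 1 -> no fixed point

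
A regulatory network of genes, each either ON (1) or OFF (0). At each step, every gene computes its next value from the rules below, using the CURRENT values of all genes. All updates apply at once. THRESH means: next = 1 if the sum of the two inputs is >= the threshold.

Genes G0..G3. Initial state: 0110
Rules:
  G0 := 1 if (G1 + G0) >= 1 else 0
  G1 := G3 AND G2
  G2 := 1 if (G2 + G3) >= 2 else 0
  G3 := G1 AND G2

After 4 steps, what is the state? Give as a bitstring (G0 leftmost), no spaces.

Step 1: G0=(1+0>=1)=1 G1=G3&G2=0&1=0 G2=(1+0>=2)=0 G3=G1&G2=1&1=1 -> 1001
Step 2: G0=(0+1>=1)=1 G1=G3&G2=1&0=0 G2=(0+1>=2)=0 G3=G1&G2=0&0=0 -> 1000
Step 3: G0=(0+1>=1)=1 G1=G3&G2=0&0=0 G2=(0+0>=2)=0 G3=G1&G2=0&0=0 -> 1000
Step 4: G0=(0+1>=1)=1 G1=G3&G2=0&0=0 G2=(0+0>=2)=0 G3=G1&G2=0&0=0 -> 1000

1000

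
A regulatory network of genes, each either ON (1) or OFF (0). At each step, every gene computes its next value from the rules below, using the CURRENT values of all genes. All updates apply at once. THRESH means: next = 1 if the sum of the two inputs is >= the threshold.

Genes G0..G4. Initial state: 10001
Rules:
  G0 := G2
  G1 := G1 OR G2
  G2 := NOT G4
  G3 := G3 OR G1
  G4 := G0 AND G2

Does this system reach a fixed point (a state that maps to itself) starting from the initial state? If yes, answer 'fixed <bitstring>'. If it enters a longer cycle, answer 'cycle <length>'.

Step 0: 10001
Step 1: G0=G2=0 G1=G1|G2=0|0=0 G2=NOT G4=NOT 1=0 G3=G3|G1=0|0=0 G4=G0&G2=1&0=0 -> 00000
Step 2: G0=G2=0 G1=G1|G2=0|0=0 G2=NOT G4=NOT 0=1 G3=G3|G1=0|0=0 G4=G0&G2=0&0=0 -> 00100
Step 3: G0=G2=1 G1=G1|G2=0|1=1 G2=NOT G4=NOT 0=1 G3=G3|G1=0|0=0 G4=G0&G2=0&1=0 -> 11100
Step 4: G0=G2=1 G1=G1|G2=1|1=1 G2=NOT G4=NOT 0=1 G3=G3|G1=0|1=1 G4=G0&G2=1&1=1 -> 11111
Step 5: G0=G2=1 G1=G1|G2=1|1=1 G2=NOT G4=NOT 1=0 G3=G3|G1=1|1=1 G4=G0&G2=1&1=1 -> 11011
Step 6: G0=G2=0 G1=G1|G2=1|0=1 G2=NOT G4=NOT 1=0 G3=G3|G1=1|1=1 G4=G0&G2=1&0=0 -> 01010
Step 7: G0=G2=0 G1=G1|G2=1|0=1 G2=NOT G4=NOT 0=1 G3=G3|G1=1|1=1 G4=G0&G2=0&0=0 -> 01110
Step 8: G0=G2=1 G1=G1|G2=1|1=1 G2=NOT G4=NOT 0=1 G3=G3|G1=1|1=1 G4=G0&G2=0&1=0 -> 11110
Step 9: G0=G2=1 G1=G1|G2=1|1=1 G2=NOT G4=NOT 0=1 G3=G3|G1=1|1=1 G4=G0&G2=1&1=1 -> 11111
Cycle of length 5 starting at step 4 -> no fixed point

Answer: cycle 5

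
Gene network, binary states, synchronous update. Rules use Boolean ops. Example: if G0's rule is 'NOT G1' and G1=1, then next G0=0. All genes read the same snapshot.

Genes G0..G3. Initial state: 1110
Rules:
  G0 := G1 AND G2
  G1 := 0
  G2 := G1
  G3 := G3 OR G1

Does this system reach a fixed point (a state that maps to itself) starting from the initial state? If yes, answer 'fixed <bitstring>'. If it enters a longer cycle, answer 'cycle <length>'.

Step 0: 1110
Step 1: G0=G1&G2=1&1=1 G1=0(const) G2=G1=1 G3=G3|G1=0|1=1 -> 1011
Step 2: G0=G1&G2=0&1=0 G1=0(const) G2=G1=0 G3=G3|G1=1|0=1 -> 0001
Step 3: G0=G1&G2=0&0=0 G1=0(const) G2=G1=0 G3=G3|G1=1|0=1 -> 0001
Fixed point reached at step 2: 0001

Answer: fixed 0001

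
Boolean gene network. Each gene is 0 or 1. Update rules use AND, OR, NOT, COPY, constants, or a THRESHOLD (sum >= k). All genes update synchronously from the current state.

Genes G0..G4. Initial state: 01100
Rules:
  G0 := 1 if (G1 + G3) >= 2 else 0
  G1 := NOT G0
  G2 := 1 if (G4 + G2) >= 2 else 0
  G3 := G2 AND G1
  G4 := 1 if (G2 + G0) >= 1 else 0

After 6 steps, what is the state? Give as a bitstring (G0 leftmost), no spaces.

Step 1: G0=(1+0>=2)=0 G1=NOT G0=NOT 0=1 G2=(0+1>=2)=0 G3=G2&G1=1&1=1 G4=(1+0>=1)=1 -> 01011
Step 2: G0=(1+1>=2)=1 G1=NOT G0=NOT 0=1 G2=(1+0>=2)=0 G3=G2&G1=0&1=0 G4=(0+0>=1)=0 -> 11000
Step 3: G0=(1+0>=2)=0 G1=NOT G0=NOT 1=0 G2=(0+0>=2)=0 G3=G2&G1=0&1=0 G4=(0+1>=1)=1 -> 00001
Step 4: G0=(0+0>=2)=0 G1=NOT G0=NOT 0=1 G2=(1+0>=2)=0 G3=G2&G1=0&0=0 G4=(0+0>=1)=0 -> 01000
Step 5: G0=(1+0>=2)=0 G1=NOT G0=NOT 0=1 G2=(0+0>=2)=0 G3=G2&G1=0&1=0 G4=(0+0>=1)=0 -> 01000
Step 6: G0=(1+0>=2)=0 G1=NOT G0=NOT 0=1 G2=(0+0>=2)=0 G3=G2&G1=0&1=0 G4=(0+0>=1)=0 -> 01000

01000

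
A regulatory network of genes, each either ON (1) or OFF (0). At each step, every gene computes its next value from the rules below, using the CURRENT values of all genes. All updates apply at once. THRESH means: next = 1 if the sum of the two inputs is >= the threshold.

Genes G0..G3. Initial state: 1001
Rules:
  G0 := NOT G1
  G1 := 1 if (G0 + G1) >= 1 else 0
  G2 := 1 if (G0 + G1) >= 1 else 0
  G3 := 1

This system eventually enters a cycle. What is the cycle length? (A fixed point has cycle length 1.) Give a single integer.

Step 0: 1001
Step 1: G0=NOT G1=NOT 0=1 G1=(1+0>=1)=1 G2=(1+0>=1)=1 G3=1(const) -> 1111
Step 2: G0=NOT G1=NOT 1=0 G1=(1+1>=1)=1 G2=(1+1>=1)=1 G3=1(const) -> 0111
Step 3: G0=NOT G1=NOT 1=0 G1=(0+1>=1)=1 G2=(0+1>=1)=1 G3=1(const) -> 0111
State from step 3 equals state from step 2 -> cycle length 1

Answer: 1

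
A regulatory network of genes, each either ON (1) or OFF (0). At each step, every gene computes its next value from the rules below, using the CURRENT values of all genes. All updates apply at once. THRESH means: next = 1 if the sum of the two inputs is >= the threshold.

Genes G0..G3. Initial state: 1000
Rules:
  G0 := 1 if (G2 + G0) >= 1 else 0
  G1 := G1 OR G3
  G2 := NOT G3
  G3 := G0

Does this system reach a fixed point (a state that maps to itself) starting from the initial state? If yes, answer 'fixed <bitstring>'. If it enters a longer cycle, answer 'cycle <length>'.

Step 0: 1000
Step 1: G0=(0+1>=1)=1 G1=G1|G3=0|0=0 G2=NOT G3=NOT 0=1 G3=G0=1 -> 1011
Step 2: G0=(1+1>=1)=1 G1=G1|G3=0|1=1 G2=NOT G3=NOT 1=0 G3=G0=1 -> 1101
Step 3: G0=(0+1>=1)=1 G1=G1|G3=1|1=1 G2=NOT G3=NOT 1=0 G3=G0=1 -> 1101
Fixed point reached at step 2: 1101

Answer: fixed 1101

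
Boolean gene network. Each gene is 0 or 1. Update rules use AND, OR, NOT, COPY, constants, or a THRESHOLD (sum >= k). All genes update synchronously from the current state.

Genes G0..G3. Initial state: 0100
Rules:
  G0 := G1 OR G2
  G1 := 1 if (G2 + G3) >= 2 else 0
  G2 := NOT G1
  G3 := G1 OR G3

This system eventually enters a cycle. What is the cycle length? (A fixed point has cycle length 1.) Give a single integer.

Step 0: 0100
Step 1: G0=G1|G2=1|0=1 G1=(0+0>=2)=0 G2=NOT G1=NOT 1=0 G3=G1|G3=1|0=1 -> 1001
Step 2: G0=G1|G2=0|0=0 G1=(0+1>=2)=0 G2=NOT G1=NOT 0=1 G3=G1|G3=0|1=1 -> 0011
Step 3: G0=G1|G2=0|1=1 G1=(1+1>=2)=1 G2=NOT G1=NOT 0=1 G3=G1|G3=0|1=1 -> 1111
Step 4: G0=G1|G2=1|1=1 G1=(1+1>=2)=1 G2=NOT G1=NOT 1=0 G3=G1|G3=1|1=1 -> 1101
Step 5: G0=G1|G2=1|0=1 G1=(0+1>=2)=0 G2=NOT G1=NOT 1=0 G3=G1|G3=1|1=1 -> 1001
State from step 5 equals state from step 1 -> cycle length 4

Answer: 4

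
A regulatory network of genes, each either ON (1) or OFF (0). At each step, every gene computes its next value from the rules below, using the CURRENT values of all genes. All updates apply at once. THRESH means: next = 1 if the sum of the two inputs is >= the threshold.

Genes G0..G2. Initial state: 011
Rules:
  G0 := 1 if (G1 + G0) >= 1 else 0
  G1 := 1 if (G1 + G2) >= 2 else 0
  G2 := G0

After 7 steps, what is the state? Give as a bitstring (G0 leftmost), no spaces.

Step 1: G0=(1+0>=1)=1 G1=(1+1>=2)=1 G2=G0=0 -> 110
Step 2: G0=(1+1>=1)=1 G1=(1+0>=2)=0 G2=G0=1 -> 101
Step 3: G0=(0+1>=1)=1 G1=(0+1>=2)=0 G2=G0=1 -> 101
Step 4: G0=(0+1>=1)=1 G1=(0+1>=2)=0 G2=G0=1 -> 101
Step 5: G0=(0+1>=1)=1 G1=(0+1>=2)=0 G2=G0=1 -> 101
Step 6: G0=(0+1>=1)=1 G1=(0+1>=2)=0 G2=G0=1 -> 101
Step 7: G0=(0+1>=1)=1 G1=(0+1>=2)=0 G2=G0=1 -> 101

101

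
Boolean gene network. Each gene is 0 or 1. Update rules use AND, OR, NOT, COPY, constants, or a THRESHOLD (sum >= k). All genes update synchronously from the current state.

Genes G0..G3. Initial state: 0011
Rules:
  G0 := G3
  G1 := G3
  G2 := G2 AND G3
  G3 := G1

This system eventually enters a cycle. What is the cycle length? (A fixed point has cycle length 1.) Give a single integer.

Step 0: 0011
Step 1: G0=G3=1 G1=G3=1 G2=G2&G3=1&1=1 G3=G1=0 -> 1110
Step 2: G0=G3=0 G1=G3=0 G2=G2&G3=1&0=0 G3=G1=1 -> 0001
Step 3: G0=G3=1 G1=G3=1 G2=G2&G3=0&1=0 G3=G1=0 -> 1100
Step 4: G0=G3=0 G1=G3=0 G2=G2&G3=0&0=0 G3=G1=1 -> 0001
State from step 4 equals state from step 2 -> cycle length 2

Answer: 2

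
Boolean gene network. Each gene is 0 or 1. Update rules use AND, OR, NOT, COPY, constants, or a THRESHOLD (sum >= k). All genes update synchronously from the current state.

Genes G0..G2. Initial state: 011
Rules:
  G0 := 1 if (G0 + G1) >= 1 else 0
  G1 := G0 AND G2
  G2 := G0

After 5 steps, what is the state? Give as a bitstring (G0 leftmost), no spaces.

Step 1: G0=(0+1>=1)=1 G1=G0&G2=0&1=0 G2=G0=0 -> 100
Step 2: G0=(1+0>=1)=1 G1=G0&G2=1&0=0 G2=G0=1 -> 101
Step 3: G0=(1+0>=1)=1 G1=G0&G2=1&1=1 G2=G0=1 -> 111
Step 4: G0=(1+1>=1)=1 G1=G0&G2=1&1=1 G2=G0=1 -> 111
Step 5: G0=(1+1>=1)=1 G1=G0&G2=1&1=1 G2=G0=1 -> 111

111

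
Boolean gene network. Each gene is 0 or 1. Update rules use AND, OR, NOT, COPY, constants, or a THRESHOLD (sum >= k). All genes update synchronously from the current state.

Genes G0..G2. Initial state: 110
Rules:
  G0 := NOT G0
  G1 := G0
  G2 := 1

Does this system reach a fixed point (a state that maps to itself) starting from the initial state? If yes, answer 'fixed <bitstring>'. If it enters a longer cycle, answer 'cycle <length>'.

Step 0: 110
Step 1: G0=NOT G0=NOT 1=0 G1=G0=1 G2=1(const) -> 011
Step 2: G0=NOT G0=NOT 0=1 G1=G0=0 G2=1(const) -> 101
Step 3: G0=NOT G0=NOT 1=0 G1=G0=1 G2=1(const) -> 011
Cycle of length 2 starting at step 1 -> no fixed point

Answer: cycle 2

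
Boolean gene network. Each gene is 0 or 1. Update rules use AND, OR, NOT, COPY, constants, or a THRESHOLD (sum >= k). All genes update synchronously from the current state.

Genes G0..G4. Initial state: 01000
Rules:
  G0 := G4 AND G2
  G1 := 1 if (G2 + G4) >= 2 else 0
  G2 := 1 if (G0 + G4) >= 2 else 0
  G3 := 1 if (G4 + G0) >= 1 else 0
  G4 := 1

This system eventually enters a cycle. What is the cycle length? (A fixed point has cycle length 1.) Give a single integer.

Step 0: 01000
Step 1: G0=G4&G2=0&0=0 G1=(0+0>=2)=0 G2=(0+0>=2)=0 G3=(0+0>=1)=0 G4=1(const) -> 00001
Step 2: G0=G4&G2=1&0=0 G1=(0+1>=2)=0 G2=(0+1>=2)=0 G3=(1+0>=1)=1 G4=1(const) -> 00011
Step 3: G0=G4&G2=1&0=0 G1=(0+1>=2)=0 G2=(0+1>=2)=0 G3=(1+0>=1)=1 G4=1(const) -> 00011
State from step 3 equals state from step 2 -> cycle length 1

Answer: 1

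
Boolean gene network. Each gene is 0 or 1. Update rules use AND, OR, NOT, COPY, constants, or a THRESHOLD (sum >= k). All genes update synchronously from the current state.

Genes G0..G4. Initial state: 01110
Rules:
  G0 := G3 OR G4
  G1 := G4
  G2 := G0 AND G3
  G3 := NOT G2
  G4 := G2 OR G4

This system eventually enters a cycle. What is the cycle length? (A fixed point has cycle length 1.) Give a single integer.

Step 0: 01110
Step 1: G0=G3|G4=1|0=1 G1=G4=0 G2=G0&G3=0&1=0 G3=NOT G2=NOT 1=0 G4=G2|G4=1|0=1 -> 10001
Step 2: G0=G3|G4=0|1=1 G1=G4=1 G2=G0&G3=1&0=0 G3=NOT G2=NOT 0=1 G4=G2|G4=0|1=1 -> 11011
Step 3: G0=G3|G4=1|1=1 G1=G4=1 G2=G0&G3=1&1=1 G3=NOT G2=NOT 0=1 G4=G2|G4=0|1=1 -> 11111
Step 4: G0=G3|G4=1|1=1 G1=G4=1 G2=G0&G3=1&1=1 G3=NOT G2=NOT 1=0 G4=G2|G4=1|1=1 -> 11101
Step 5: G0=G3|G4=0|1=1 G1=G4=1 G2=G0&G3=1&0=0 G3=NOT G2=NOT 1=0 G4=G2|G4=1|1=1 -> 11001
Step 6: G0=G3|G4=0|1=1 G1=G4=1 G2=G0&G3=1&0=0 G3=NOT G2=NOT 0=1 G4=G2|G4=0|1=1 -> 11011
State from step 6 equals state from step 2 -> cycle length 4

Answer: 4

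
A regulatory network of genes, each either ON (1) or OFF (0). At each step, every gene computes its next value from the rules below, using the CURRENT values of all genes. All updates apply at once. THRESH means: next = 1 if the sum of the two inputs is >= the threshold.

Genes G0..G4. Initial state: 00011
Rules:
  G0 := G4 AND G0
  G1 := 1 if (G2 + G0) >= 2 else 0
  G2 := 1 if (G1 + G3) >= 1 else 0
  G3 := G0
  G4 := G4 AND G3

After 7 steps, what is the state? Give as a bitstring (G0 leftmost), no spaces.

Step 1: G0=G4&G0=1&0=0 G1=(0+0>=2)=0 G2=(0+1>=1)=1 G3=G0=0 G4=G4&G3=1&1=1 -> 00101
Step 2: G0=G4&G0=1&0=0 G1=(1+0>=2)=0 G2=(0+0>=1)=0 G3=G0=0 G4=G4&G3=1&0=0 -> 00000
Step 3: G0=G4&G0=0&0=0 G1=(0+0>=2)=0 G2=(0+0>=1)=0 G3=G0=0 G4=G4&G3=0&0=0 -> 00000
Step 4: G0=G4&G0=0&0=0 G1=(0+0>=2)=0 G2=(0+0>=1)=0 G3=G0=0 G4=G4&G3=0&0=0 -> 00000
Step 5: G0=G4&G0=0&0=0 G1=(0+0>=2)=0 G2=(0+0>=1)=0 G3=G0=0 G4=G4&G3=0&0=0 -> 00000
Step 6: G0=G4&G0=0&0=0 G1=(0+0>=2)=0 G2=(0+0>=1)=0 G3=G0=0 G4=G4&G3=0&0=0 -> 00000
Step 7: G0=G4&G0=0&0=0 G1=(0+0>=2)=0 G2=(0+0>=1)=0 G3=G0=0 G4=G4&G3=0&0=0 -> 00000

00000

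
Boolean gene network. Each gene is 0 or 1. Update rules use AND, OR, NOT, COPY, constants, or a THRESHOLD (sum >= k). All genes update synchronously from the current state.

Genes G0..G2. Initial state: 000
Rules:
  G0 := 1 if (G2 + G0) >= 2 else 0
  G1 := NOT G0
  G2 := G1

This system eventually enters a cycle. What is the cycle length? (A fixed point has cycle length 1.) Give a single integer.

Step 0: 000
Step 1: G0=(0+0>=2)=0 G1=NOT G0=NOT 0=1 G2=G1=0 -> 010
Step 2: G0=(0+0>=2)=0 G1=NOT G0=NOT 0=1 G2=G1=1 -> 011
Step 3: G0=(1+0>=2)=0 G1=NOT G0=NOT 0=1 G2=G1=1 -> 011
State from step 3 equals state from step 2 -> cycle length 1

Answer: 1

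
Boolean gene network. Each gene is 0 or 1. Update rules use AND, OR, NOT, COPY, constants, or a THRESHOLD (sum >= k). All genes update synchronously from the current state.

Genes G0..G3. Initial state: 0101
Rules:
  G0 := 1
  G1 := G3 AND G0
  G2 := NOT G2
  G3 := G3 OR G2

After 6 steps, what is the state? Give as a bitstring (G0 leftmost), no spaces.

Step 1: G0=1(const) G1=G3&G0=1&0=0 G2=NOT G2=NOT 0=1 G3=G3|G2=1|0=1 -> 1011
Step 2: G0=1(const) G1=G3&G0=1&1=1 G2=NOT G2=NOT 1=0 G3=G3|G2=1|1=1 -> 1101
Step 3: G0=1(const) G1=G3&G0=1&1=1 G2=NOT G2=NOT 0=1 G3=G3|G2=1|0=1 -> 1111
Step 4: G0=1(const) G1=G3&G0=1&1=1 G2=NOT G2=NOT 1=0 G3=G3|G2=1|1=1 -> 1101
Step 5: G0=1(const) G1=G3&G0=1&1=1 G2=NOT G2=NOT 0=1 G3=G3|G2=1|0=1 -> 1111
Step 6: G0=1(const) G1=G3&G0=1&1=1 G2=NOT G2=NOT 1=0 G3=G3|G2=1|1=1 -> 1101

1101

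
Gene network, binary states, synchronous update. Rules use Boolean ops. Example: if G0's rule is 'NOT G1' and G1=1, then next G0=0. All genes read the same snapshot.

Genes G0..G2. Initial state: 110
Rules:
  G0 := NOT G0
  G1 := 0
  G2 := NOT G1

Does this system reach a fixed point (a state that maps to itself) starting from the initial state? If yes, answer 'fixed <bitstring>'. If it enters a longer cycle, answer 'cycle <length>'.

Step 0: 110
Step 1: G0=NOT G0=NOT 1=0 G1=0(const) G2=NOT G1=NOT 1=0 -> 000
Step 2: G0=NOT G0=NOT 0=1 G1=0(const) G2=NOT G1=NOT 0=1 -> 101
Step 3: G0=NOT G0=NOT 1=0 G1=0(const) G2=NOT G1=NOT 0=1 -> 001
Step 4: G0=NOT G0=NOT 0=1 G1=0(const) G2=NOT G1=NOT 0=1 -> 101
Cycle of length 2 starting at step 2 -> no fixed point

Answer: cycle 2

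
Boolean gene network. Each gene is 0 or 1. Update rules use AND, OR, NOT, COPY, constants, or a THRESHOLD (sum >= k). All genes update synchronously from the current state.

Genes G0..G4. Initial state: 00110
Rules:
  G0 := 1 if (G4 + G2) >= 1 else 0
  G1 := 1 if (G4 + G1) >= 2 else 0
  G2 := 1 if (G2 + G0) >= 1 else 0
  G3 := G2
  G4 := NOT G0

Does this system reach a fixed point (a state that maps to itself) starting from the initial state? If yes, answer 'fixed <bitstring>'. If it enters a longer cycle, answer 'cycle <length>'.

Answer: fixed 10110

Derivation:
Step 0: 00110
Step 1: G0=(0+1>=1)=1 G1=(0+0>=2)=0 G2=(1+0>=1)=1 G3=G2=1 G4=NOT G0=NOT 0=1 -> 10111
Step 2: G0=(1+1>=1)=1 G1=(1+0>=2)=0 G2=(1+1>=1)=1 G3=G2=1 G4=NOT G0=NOT 1=0 -> 10110
Step 3: G0=(0+1>=1)=1 G1=(0+0>=2)=0 G2=(1+1>=1)=1 G3=G2=1 G4=NOT G0=NOT 1=0 -> 10110
Fixed point reached at step 2: 10110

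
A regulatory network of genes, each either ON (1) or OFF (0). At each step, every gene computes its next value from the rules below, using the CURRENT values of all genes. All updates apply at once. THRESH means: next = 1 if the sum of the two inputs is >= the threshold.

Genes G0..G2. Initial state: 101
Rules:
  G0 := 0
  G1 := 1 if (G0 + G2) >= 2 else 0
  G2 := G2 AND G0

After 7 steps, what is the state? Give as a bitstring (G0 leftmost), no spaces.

Step 1: G0=0(const) G1=(1+1>=2)=1 G2=G2&G0=1&1=1 -> 011
Step 2: G0=0(const) G1=(0+1>=2)=0 G2=G2&G0=1&0=0 -> 000
Step 3: G0=0(const) G1=(0+0>=2)=0 G2=G2&G0=0&0=0 -> 000
Step 4: G0=0(const) G1=(0+0>=2)=0 G2=G2&G0=0&0=0 -> 000
Step 5: G0=0(const) G1=(0+0>=2)=0 G2=G2&G0=0&0=0 -> 000
Step 6: G0=0(const) G1=(0+0>=2)=0 G2=G2&G0=0&0=0 -> 000
Step 7: G0=0(const) G1=(0+0>=2)=0 G2=G2&G0=0&0=0 -> 000

000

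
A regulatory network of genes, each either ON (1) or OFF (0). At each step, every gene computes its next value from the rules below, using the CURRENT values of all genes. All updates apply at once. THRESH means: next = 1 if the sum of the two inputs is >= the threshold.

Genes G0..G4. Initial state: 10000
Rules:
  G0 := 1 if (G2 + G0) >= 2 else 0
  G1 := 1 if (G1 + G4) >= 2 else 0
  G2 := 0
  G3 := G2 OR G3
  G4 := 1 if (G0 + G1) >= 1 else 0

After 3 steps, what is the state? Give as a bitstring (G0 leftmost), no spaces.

Step 1: G0=(0+1>=2)=0 G1=(0+0>=2)=0 G2=0(const) G3=G2|G3=0|0=0 G4=(1+0>=1)=1 -> 00001
Step 2: G0=(0+0>=2)=0 G1=(0+1>=2)=0 G2=0(const) G3=G2|G3=0|0=0 G4=(0+0>=1)=0 -> 00000
Step 3: G0=(0+0>=2)=0 G1=(0+0>=2)=0 G2=0(const) G3=G2|G3=0|0=0 G4=(0+0>=1)=0 -> 00000

00000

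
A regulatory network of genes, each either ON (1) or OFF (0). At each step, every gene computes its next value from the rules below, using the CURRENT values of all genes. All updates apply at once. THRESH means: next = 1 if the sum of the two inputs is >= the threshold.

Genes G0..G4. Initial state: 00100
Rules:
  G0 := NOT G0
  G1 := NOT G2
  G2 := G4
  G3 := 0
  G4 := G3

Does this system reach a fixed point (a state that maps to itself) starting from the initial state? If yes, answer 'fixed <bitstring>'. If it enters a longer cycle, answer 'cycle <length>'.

Step 0: 00100
Step 1: G0=NOT G0=NOT 0=1 G1=NOT G2=NOT 1=0 G2=G4=0 G3=0(const) G4=G3=0 -> 10000
Step 2: G0=NOT G0=NOT 1=0 G1=NOT G2=NOT 0=1 G2=G4=0 G3=0(const) G4=G3=0 -> 01000
Step 3: G0=NOT G0=NOT 0=1 G1=NOT G2=NOT 0=1 G2=G4=0 G3=0(const) G4=G3=0 -> 11000
Step 4: G0=NOT G0=NOT 1=0 G1=NOT G2=NOT 0=1 G2=G4=0 G3=0(const) G4=G3=0 -> 01000
Cycle of length 2 starting at step 2 -> no fixed point

Answer: cycle 2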